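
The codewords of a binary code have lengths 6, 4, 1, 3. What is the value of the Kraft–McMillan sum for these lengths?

With common denominator 2^6 = 64: Σ 2^(−ℓᵢ) = 1/64 + 4/64 + 32/64 + 8/64 = 45/64 = 0.703125.

0.703125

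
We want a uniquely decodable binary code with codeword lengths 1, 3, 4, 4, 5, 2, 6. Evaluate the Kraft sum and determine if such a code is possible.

1.046875; no

With common denominator 2^6 = 64: Σ 2^(−ℓᵢ) = 32/64 + 8/64 + 4/64 + 4/64 + 2/64 + 16/64 + 1/64 = 67/64 = 1.046875.
Kraft's inequality requires Σ ≤ 1; here Σ = 1.046875 > 1, so no such prefix code exists.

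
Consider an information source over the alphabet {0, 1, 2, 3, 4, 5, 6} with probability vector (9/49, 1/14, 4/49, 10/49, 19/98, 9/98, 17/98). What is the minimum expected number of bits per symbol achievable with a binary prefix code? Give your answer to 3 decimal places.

Repeatedly combine the two least-probable nodes; the expected code length is the sum of the merged weights.
merge 1/14 + 4/49 → 15/98
merge 9/98 + 15/98 → 12/49
merge 17/98 + 9/49 → 5/14
merge 19/98 + 10/49 → 39/98
merge 12/49 + 5/14 → 59/98
merge 39/98 + 59/98 → 1
L = 15/98 + 12/49 + 5/14 + 39/98 + 59/98 + 1 = 135/49 ≈ 2.755 bits/symbol.

2.755 bits/symbol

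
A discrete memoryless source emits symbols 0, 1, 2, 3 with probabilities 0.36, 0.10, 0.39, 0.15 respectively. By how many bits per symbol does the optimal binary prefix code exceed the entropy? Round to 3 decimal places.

0.057 bits

Entropy H = −Σ p log₂ p ≈ 1.8031 bits.
Huffman merges: 1/10+3/20→1/4; 1/4+9/25→61/100; 39/100+61/100→1. L = 93/50 ≈ 1.8600.
L − H = 1.8600 − 1.8031 = 0.057 bits.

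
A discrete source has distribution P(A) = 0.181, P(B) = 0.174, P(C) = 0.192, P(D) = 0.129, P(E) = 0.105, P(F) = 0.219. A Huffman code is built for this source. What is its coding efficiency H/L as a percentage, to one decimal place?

Entropy H = −Σ p log₂ p ≈ 2.5448 bits.
Huffman merges: 21/200+129/1000→117/500; 87/500+181/1000→71/200; 24/125+219/1000→411/1000; 117/500+71/200→589/1000; 411/1000+589/1000→1. L = 2589/1000 ≈ 2.5890.
Efficiency = H/L = 2.5448/2.5890 = 98.3%.

98.3%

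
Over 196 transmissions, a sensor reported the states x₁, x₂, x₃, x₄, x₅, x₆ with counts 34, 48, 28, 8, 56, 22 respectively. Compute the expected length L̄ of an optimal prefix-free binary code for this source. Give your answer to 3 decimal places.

2.449 bits/symbol

Probabilities are the counts divided by 196.
Repeatedly combine the two least-probable nodes; the expected code length is the sum of the merged weights.
merge 2/49 + 11/98 → 15/98
merge 1/7 + 15/98 → 29/98
merge 17/98 + 12/49 → 41/98
merge 2/7 + 29/98 → 57/98
merge 41/98 + 57/98 → 1
L = 15/98 + 29/98 + 41/98 + 57/98 + 1 = 120/49 ≈ 2.449 bits/symbol.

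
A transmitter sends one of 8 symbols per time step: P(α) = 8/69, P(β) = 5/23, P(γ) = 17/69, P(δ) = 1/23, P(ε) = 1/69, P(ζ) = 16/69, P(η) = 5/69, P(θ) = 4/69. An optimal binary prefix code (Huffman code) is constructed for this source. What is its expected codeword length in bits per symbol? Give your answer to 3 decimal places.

Repeatedly combine the two least-probable nodes; the expected code length is the sum of the merged weights.
merge 1/69 + 1/23 → 4/69
merge 4/69 + 4/69 → 8/69
merge 5/69 + 8/69 → 13/69
merge 8/69 + 13/69 → 7/23
merge 5/23 + 16/69 → 31/69
merge 17/69 + 7/23 → 38/69
merge 31/69 + 38/69 → 1
L = 4/69 + 8/69 + 13/69 + 7/23 + 31/69 + 38/69 + 1 = 8/3 ≈ 2.667 bits/symbol.

2.667 bits/symbol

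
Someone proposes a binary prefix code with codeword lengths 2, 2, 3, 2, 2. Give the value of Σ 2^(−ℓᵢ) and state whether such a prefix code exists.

1.125; no

With common denominator 2^3 = 8: Σ 2^(−ℓᵢ) = 2/8 + 2/8 + 1/8 + 2/8 + 2/8 = 9/8 = 1.125.
Kraft's inequality requires Σ ≤ 1; here Σ = 1.125 > 1, so no such prefix code exists.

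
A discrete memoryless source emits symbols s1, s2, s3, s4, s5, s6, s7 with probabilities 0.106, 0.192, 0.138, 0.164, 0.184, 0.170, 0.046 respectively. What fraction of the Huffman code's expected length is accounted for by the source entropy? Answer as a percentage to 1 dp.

Entropy H = −Σ p log₂ p ≈ 2.7107 bits.
Huffman merges: 23/500+53/500→19/125; 69/500+19/125→29/100; 41/250+17/100→167/500; 23/125+24/125→47/125; 29/100+167/500→78/125; 47/125+78/125→1. L = 347/125 ≈ 2.7760.
Efficiency = H/L = 2.7107/2.7760 = 97.6%.

97.6%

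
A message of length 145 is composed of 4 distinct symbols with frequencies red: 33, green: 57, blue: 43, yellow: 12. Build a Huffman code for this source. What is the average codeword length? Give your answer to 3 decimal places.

Probabilities are the counts divided by 145.
Repeatedly combine the two least-probable nodes; the expected code length is the sum of the merged weights.
merge 12/145 + 33/145 → 9/29
merge 43/145 + 9/29 → 88/145
merge 57/145 + 88/145 → 1
L = 9/29 + 88/145 + 1 = 278/145 ≈ 1.917 bits/symbol.

1.917 bits/symbol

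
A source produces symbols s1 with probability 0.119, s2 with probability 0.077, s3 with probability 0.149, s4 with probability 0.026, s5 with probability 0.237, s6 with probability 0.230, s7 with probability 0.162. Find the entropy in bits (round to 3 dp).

H = −Σ pᵢ log₂ pᵢ.
−0.119·log₂(0.119) = 0.3654
−0.077·log₂(0.077) = 0.2848
−0.149·log₂(0.149) = 0.4092
−0.026·log₂(0.026) = 0.1369
−0.237·log₂(0.237) = 0.4923
−0.230·log₂(0.230) = 0.4877
−0.162·log₂(0.162) = 0.4254
Sum ≈ 2.6017 → 2.602 bits.

2.602 bits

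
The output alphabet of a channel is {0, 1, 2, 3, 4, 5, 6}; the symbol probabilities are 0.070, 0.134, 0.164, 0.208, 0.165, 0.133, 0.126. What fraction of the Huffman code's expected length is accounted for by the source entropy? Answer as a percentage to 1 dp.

98.4%

Entropy H = −Σ p log₂ p ≈ 2.7486 bits.
Huffman merges: 7/100+63/500→49/250; 133/1000+67/500→267/1000; 41/250+33/200→329/1000; 49/250+26/125→101/250; 267/1000+329/1000→149/250; 101/250+149/250→1. L = 349/125 ≈ 2.7920.
Efficiency = H/L = 2.7486/2.7920 = 98.4%.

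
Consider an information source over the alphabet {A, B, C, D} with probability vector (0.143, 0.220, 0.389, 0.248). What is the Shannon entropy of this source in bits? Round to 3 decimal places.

1.911 bits

H = −Σ pᵢ log₂ pᵢ.
−0.143·log₂(0.143) = 0.4012
−0.220·log₂(0.220) = 0.4806
−0.389·log₂(0.389) = 0.5299
−0.248·log₂(0.248) = 0.4989
Sum ≈ 1.9106 → 1.911 bits.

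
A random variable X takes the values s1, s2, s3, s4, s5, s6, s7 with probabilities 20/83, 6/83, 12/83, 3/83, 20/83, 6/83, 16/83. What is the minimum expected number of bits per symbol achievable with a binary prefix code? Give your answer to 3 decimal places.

2.614 bits/symbol

Repeatedly combine the two least-probable nodes; the expected code length is the sum of the merged weights.
merge 3/83 + 6/83 → 9/83
merge 6/83 + 9/83 → 15/83
merge 12/83 + 15/83 → 27/83
merge 16/83 + 20/83 → 36/83
merge 20/83 + 27/83 → 47/83
merge 36/83 + 47/83 → 1
L = 9/83 + 15/83 + 27/83 + 36/83 + 47/83 + 1 = 217/83 ≈ 2.614 bits/symbol.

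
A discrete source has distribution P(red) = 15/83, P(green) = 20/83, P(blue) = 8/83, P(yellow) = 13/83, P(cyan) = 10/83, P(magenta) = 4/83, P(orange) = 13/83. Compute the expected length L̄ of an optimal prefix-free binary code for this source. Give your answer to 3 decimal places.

2.723 bits/symbol

Repeatedly combine the two least-probable nodes; the expected code length is the sum of the merged weights.
merge 4/83 + 8/83 → 12/83
merge 10/83 + 12/83 → 22/83
merge 13/83 + 13/83 → 26/83
merge 15/83 + 20/83 → 35/83
merge 22/83 + 26/83 → 48/83
merge 35/83 + 48/83 → 1
L = 12/83 + 22/83 + 26/83 + 35/83 + 48/83 + 1 = 226/83 ≈ 2.723 bits/symbol.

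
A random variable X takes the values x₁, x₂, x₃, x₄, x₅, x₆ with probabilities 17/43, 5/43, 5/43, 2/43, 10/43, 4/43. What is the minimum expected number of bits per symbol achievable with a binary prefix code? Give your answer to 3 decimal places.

Repeatedly combine the two least-probable nodes; the expected code length is the sum of the merged weights.
merge 2/43 + 4/43 → 6/43
merge 5/43 + 5/43 → 10/43
merge 6/43 + 10/43 → 16/43
merge 10/43 + 16/43 → 26/43
merge 17/43 + 26/43 → 1
L = 6/43 + 10/43 + 16/43 + 26/43 + 1 = 101/43 ≈ 2.349 bits/symbol.

2.349 bits/symbol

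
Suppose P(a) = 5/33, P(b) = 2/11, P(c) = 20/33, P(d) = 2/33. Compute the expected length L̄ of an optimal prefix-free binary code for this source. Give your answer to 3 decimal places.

Repeatedly combine the two least-probable nodes; the expected code length is the sum of the merged weights.
merge 2/33 + 5/33 → 7/33
merge 2/11 + 7/33 → 13/33
merge 13/33 + 20/33 → 1
L = 7/33 + 13/33 + 1 = 53/33 ≈ 1.606 bits/symbol.

1.606 bits/symbol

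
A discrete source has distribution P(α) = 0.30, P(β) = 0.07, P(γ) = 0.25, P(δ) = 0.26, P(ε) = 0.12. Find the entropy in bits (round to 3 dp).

H = −Σ pᵢ log₂ pᵢ.
−0.30·log₂(0.30) = 0.5211
−0.07·log₂(0.07) = 0.2686
−0.25·log₂(0.25) = 0.5000
−0.26·log₂(0.26) = 0.5053
−0.12·log₂(0.12) = 0.3671
Sum ≈ 2.1620 → 2.162 bits.

2.162 bits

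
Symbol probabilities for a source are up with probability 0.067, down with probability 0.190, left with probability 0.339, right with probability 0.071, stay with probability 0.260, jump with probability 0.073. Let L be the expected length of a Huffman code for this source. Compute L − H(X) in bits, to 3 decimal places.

0.052 bits

Entropy H = −Σ p log₂ p ≈ 2.2974 bits.
Huffman merges: 67/1000+71/1000→69/500; 73/1000+69/500→211/1000; 19/100+211/1000→401/1000; 13/50+339/1000→599/1000; 401/1000+599/1000→1. L = 2349/1000 ≈ 2.3490.
L − H = 2.3490 − 2.2974 = 0.052 bits.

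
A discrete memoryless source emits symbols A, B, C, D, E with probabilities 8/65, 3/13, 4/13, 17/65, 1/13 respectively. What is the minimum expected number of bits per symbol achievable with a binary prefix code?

Repeatedly combine the two least-probable nodes; the expected code length is the sum of the merged weights.
merge 1/13 + 8/65 → 1/5
merge 1/5 + 3/13 → 28/65
merge 17/65 + 4/13 → 37/65
merge 28/65 + 37/65 → 1
L = 1/5 + 28/65 + 37/65 + 1 = 11/5 = 2.2 bits/symbol.

2.2 bits/symbol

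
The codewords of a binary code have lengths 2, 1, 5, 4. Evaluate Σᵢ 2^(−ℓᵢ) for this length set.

With common denominator 2^5 = 32: Σ 2^(−ℓᵢ) = 8/32 + 16/32 + 1/32 + 2/32 = 27/32 = 0.84375.

0.84375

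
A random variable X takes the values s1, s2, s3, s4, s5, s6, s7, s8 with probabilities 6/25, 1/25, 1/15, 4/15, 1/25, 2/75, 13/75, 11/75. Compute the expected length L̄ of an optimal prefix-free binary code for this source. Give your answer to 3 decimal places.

Repeatedly combine the two least-probable nodes; the expected code length is the sum of the merged weights.
merge 2/75 + 1/25 → 1/15
merge 1/25 + 1/15 → 8/75
merge 1/15 + 8/75 → 13/75
merge 11/75 + 13/75 → 8/25
merge 13/75 + 6/25 → 31/75
merge 4/15 + 8/25 → 44/75
merge 31/75 + 44/75 → 1
L = 1/15 + 8/75 + 13/75 + 8/25 + 31/75 + 44/75 + 1 = 8/3 ≈ 2.667 bits/symbol.

2.667 bits/symbol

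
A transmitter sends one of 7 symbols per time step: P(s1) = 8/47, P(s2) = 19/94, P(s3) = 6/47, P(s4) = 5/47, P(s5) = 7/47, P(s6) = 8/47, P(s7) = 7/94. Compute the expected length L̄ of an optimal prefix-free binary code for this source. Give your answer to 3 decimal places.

Repeatedly combine the two least-probable nodes; the expected code length is the sum of the merged weights.
merge 7/94 + 5/47 → 17/94
merge 6/47 + 7/47 → 13/47
merge 8/47 + 8/47 → 16/47
merge 17/94 + 19/94 → 18/47
merge 13/47 + 16/47 → 29/47
merge 18/47 + 29/47 → 1
L = 17/94 + 13/47 + 16/47 + 18/47 + 29/47 + 1 = 263/94 ≈ 2.798 bits/symbol.

2.798 bits/symbol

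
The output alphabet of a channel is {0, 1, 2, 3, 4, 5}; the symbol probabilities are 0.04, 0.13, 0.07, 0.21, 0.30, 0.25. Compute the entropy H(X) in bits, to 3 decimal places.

H = −Σ pᵢ log₂ pᵢ.
−0.04·log₂(0.04) = 0.1858
−0.13·log₂(0.13) = 0.3826
−0.07·log₂(0.07) = 0.2686
−0.21·log₂(0.21) = 0.4728
−0.30·log₂(0.30) = 0.5211
−0.25·log₂(0.25) = 0.5000
Sum ≈ 2.3309 → 2.331 bits.

2.331 bits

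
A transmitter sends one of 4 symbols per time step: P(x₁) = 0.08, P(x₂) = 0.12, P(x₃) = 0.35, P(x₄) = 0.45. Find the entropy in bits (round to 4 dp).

1.7071 bits

H = −Σ pᵢ log₂ pᵢ.
−0.08·log₂(0.08) = 0.2915
−0.12·log₂(0.12) = 0.3671
−0.35·log₂(0.35) = 0.5301
−0.45·log₂(0.45) = 0.5184
Sum ≈ 1.7071 → 1.7071 bits.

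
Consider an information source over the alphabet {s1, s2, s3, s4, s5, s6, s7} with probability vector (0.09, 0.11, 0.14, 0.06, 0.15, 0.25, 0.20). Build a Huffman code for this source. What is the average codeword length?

2.7 bits/symbol

Repeatedly combine the two least-probable nodes; the expected code length is the sum of the merged weights.
merge 3/50 + 9/100 → 3/20
merge 11/100 + 7/50 → 1/4
merge 3/20 + 3/20 → 3/10
merge 1/5 + 1/4 → 9/20
merge 1/4 + 3/10 → 11/20
merge 9/20 + 11/20 → 1
L = 3/20 + 1/4 + 3/10 + 9/20 + 11/20 + 1 = 27/10 = 2.7 bits/symbol.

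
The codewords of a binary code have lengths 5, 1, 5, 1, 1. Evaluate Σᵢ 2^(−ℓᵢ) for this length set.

With common denominator 2^5 = 32: Σ 2^(−ℓᵢ) = 1/32 + 16/32 + 1/32 + 16/32 + 16/32 = 50/32 = 1.5625.

1.5625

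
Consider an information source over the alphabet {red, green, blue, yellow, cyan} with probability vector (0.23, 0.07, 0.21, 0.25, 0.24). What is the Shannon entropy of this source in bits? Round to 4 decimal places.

H = −Σ pᵢ log₂ pᵢ.
−0.23·log₂(0.23) = 0.4877
−0.07·log₂(0.07) = 0.2686
−0.21·log₂(0.21) = 0.4728
−0.25·log₂(0.25) = 0.5000
−0.24·log₂(0.24) = 0.4941
Sum ≈ 2.2232 → 2.2232 bits.

2.2232 bits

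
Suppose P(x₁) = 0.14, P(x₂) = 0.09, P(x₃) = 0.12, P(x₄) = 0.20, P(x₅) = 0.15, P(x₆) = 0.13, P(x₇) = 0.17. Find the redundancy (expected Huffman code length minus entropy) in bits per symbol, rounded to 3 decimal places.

Entropy H = −Σ p log₂ p ≈ 2.7690 bits.
Huffman merges: 9/100+3/25→21/100; 13/100+7/50→27/100; 3/20+17/100→8/25; 1/5+21/100→41/100; 27/100+8/25→59/100; 41/100+59/100→1. L = 14/5 ≈ 2.8000.
L − H = 2.8000 − 2.7690 = 0.031 bits.

0.031 bits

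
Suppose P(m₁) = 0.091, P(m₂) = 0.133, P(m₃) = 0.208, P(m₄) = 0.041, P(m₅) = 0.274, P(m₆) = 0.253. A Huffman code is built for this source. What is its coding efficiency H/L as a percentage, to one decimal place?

99.1%

Entropy H = −Σ p log₂ p ≈ 2.3753 bits.
Huffman merges: 41/1000+91/1000→33/250; 33/250+133/1000→53/200; 26/125+253/1000→461/1000; 53/200+137/500→539/1000; 461/1000+539/1000→1. L = 2397/1000 ≈ 2.3970.
Efficiency = H/L = 2.3753/2.3970 = 99.1%.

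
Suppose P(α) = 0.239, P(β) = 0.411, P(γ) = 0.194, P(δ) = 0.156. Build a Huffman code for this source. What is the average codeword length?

1.939 bits/symbol

Repeatedly combine the two least-probable nodes; the expected code length is the sum of the merged weights.
merge 39/250 + 97/500 → 7/20
merge 239/1000 + 7/20 → 589/1000
merge 411/1000 + 589/1000 → 1
L = 7/20 + 589/1000 + 1 = 1939/1000 = 1.939 bits/symbol.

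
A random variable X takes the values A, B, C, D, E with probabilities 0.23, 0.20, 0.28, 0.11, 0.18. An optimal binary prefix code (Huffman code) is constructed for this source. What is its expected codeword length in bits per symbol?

2.29 bits/symbol

Repeatedly combine the two least-probable nodes; the expected code length is the sum of the merged weights.
merge 11/100 + 9/50 → 29/100
merge 1/5 + 23/100 → 43/100
merge 7/25 + 29/100 → 57/100
merge 43/100 + 57/100 → 1
L = 29/100 + 43/100 + 57/100 + 1 = 229/100 = 2.29 bits/symbol.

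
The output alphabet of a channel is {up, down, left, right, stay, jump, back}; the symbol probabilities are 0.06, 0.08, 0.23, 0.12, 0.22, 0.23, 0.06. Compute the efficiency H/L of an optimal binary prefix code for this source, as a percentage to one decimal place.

98.5%

Entropy H = −Σ p log₂ p ≈ 2.6016 bits.
Huffman merges: 3/50+3/50→3/25; 2/25+3/25→1/5; 3/25+1/5→8/25; 11/50+23/100→9/20; 23/100+8/25→11/20; 9/20+11/20→1. L = 66/25 ≈ 2.6400.
Efficiency = H/L = 2.6016/2.6400 = 98.5%.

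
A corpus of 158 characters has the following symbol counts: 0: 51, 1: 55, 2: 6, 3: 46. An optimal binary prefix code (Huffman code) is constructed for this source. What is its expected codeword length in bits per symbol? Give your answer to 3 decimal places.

1.981 bits/symbol

Probabilities are the counts divided by 158.
Repeatedly combine the two least-probable nodes; the expected code length is the sum of the merged weights.
merge 3/79 + 23/79 → 26/79
merge 51/158 + 26/79 → 103/158
merge 55/158 + 103/158 → 1
L = 26/79 + 103/158 + 1 = 313/158 ≈ 1.981 bits/symbol.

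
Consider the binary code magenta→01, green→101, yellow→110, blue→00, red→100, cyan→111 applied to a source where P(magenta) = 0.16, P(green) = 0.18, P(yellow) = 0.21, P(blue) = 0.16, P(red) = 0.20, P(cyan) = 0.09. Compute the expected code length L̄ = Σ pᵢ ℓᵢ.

L̄ = Σ pᵢ·ℓᵢ = 0.16·2 + 0.18·3 + 0.21·3 + 0.16·2 + 0.20·3 + 0.09·3 = 2.68 bits/symbol.

2.68 bits/symbol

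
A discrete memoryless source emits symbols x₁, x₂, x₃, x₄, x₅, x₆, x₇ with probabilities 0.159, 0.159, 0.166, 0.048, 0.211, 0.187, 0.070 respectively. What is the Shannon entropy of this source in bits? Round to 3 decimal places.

H = −Σ pᵢ log₂ pᵢ.
−0.159·log₂(0.159) = 0.4218
−0.159·log₂(0.159) = 0.4218
−0.166·log₂(0.166) = 0.4301
−0.048·log₂(0.048) = 0.2103
−0.211·log₂(0.211) = 0.4736
−0.187·log₂(0.187) = 0.4523
−0.070·log₂(0.070) = 0.2686
Sum ≈ 2.6785 → 2.678 bits.

2.678 bits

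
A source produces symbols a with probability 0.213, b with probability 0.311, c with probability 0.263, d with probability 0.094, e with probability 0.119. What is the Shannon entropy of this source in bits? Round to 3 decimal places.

H = −Σ pᵢ log₂ pᵢ.
−0.213·log₂(0.213) = 0.4752
−0.311·log₂(0.311) = 0.5240
−0.263·log₂(0.263) = 0.5068
−0.094·log₂(0.094) = 0.3207
−0.119·log₂(0.119) = 0.3654
Sum ≈ 2.1921 → 2.192 bits.

2.192 bits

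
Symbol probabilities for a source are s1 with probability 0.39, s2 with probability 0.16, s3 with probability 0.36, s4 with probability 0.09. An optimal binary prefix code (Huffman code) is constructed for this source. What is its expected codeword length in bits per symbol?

1.86 bits/symbol

Repeatedly combine the two least-probable nodes; the expected code length is the sum of the merged weights.
merge 9/100 + 4/25 → 1/4
merge 1/4 + 9/25 → 61/100
merge 39/100 + 61/100 → 1
L = 1/4 + 61/100 + 1 = 93/50 = 1.86 bits/symbol.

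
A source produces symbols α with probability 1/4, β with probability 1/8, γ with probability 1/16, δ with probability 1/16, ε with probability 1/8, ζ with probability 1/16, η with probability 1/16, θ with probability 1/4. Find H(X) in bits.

Each probability is a power of 1/2, so log₂(1/p) is an integer.
H = Σ p·log₂(1/p) = 1/4·2 + 1/8·3 + 1/16·4 + 1/16·4 + 1/8·3 + 1/16·4 + 1/16·4 + 1/4·2 = 2.75 bits.

2.75 bits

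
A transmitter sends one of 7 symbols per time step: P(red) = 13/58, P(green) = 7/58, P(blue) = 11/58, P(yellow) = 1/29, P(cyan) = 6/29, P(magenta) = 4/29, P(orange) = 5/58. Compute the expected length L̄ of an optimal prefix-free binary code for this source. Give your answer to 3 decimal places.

Repeatedly combine the two least-probable nodes; the expected code length is the sum of the merged weights.
merge 1/29 + 5/58 → 7/58
merge 7/58 + 7/58 → 7/29
merge 4/29 + 11/58 → 19/58
merge 6/29 + 13/58 → 25/58
merge 7/29 + 19/58 → 33/58
merge 25/58 + 33/58 → 1
L = 7/58 + 7/29 + 19/58 + 25/58 + 33/58 + 1 = 78/29 ≈ 2.690 bits/symbol.

2.690 bits/symbol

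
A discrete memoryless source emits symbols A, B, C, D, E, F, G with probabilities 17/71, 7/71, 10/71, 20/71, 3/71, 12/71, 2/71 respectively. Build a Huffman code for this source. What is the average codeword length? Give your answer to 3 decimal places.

2.549 bits/symbol

Repeatedly combine the two least-probable nodes; the expected code length is the sum of the merged weights.
merge 2/71 + 3/71 → 5/71
merge 5/71 + 7/71 → 12/71
merge 10/71 + 12/71 → 22/71
merge 12/71 + 17/71 → 29/71
merge 20/71 + 22/71 → 42/71
merge 29/71 + 42/71 → 1
L = 5/71 + 12/71 + 22/71 + 29/71 + 42/71 + 1 = 181/71 ≈ 2.549 bits/symbol.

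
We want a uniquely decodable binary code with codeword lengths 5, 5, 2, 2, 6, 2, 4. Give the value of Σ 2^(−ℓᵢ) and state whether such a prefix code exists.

With common denominator 2^6 = 64: Σ 2^(−ℓᵢ) = 2/64 + 2/64 + 16/64 + 16/64 + 1/64 + 16/64 + 4/64 = 57/64 = 0.890625.
Kraft's inequality requires Σ ≤ 1; here Σ = 0.890625 ≤ 1, so such a prefix code exists.

0.890625; yes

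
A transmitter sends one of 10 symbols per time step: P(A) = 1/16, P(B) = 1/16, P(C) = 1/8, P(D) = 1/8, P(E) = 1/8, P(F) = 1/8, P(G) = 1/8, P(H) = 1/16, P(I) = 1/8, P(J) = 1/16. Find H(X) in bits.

3.25 bits

Each probability is a power of 1/2, so log₂(1/p) is an integer.
H = Σ p·log₂(1/p) = 1/16·4 + 1/16·4 + 1/8·3 + 1/8·3 + 1/8·3 + 1/8·3 + 1/8·3 + 1/16·4 + 1/8·3 + 1/16·4 = 3.25 bits.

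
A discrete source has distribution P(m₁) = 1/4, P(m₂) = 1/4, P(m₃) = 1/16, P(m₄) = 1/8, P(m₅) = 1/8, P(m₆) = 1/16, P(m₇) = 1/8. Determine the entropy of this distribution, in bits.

2.625 bits

Each probability is a power of 1/2, so log₂(1/p) is an integer.
H = Σ p·log₂(1/p) = 1/4·2 + 1/4·2 + 1/16·4 + 1/8·3 + 1/8·3 + 1/16·4 + 1/8·3 = 2.625 bits.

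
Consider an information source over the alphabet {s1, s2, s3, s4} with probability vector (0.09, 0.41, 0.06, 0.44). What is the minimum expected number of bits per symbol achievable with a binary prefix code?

Repeatedly combine the two least-probable nodes; the expected code length is the sum of the merged weights.
merge 3/50 + 9/100 → 3/20
merge 3/20 + 41/100 → 14/25
merge 11/25 + 14/25 → 1
L = 3/20 + 14/25 + 1 = 171/100 = 1.71 bits/symbol.

1.71 bits/symbol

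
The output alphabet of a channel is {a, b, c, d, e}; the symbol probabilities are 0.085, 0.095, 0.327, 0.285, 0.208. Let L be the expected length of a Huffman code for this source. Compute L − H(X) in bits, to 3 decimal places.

Entropy H = −Σ p log₂ p ≈ 2.1396 bits.
Huffman merges: 17/200+19/200→9/50; 9/50+26/125→97/250; 57/200+327/1000→153/250; 97/250+153/250→1. L = 109/50 ≈ 2.1800.
L − H = 2.1800 − 2.1396 = 0.040 bits.

0.040 bits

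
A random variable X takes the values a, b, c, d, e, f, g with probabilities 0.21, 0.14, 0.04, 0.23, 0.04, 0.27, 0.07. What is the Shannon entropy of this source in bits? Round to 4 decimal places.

H = −Σ pᵢ log₂ pᵢ.
−0.21·log₂(0.21) = 0.4728
−0.14·log₂(0.14) = 0.3971
−0.04·log₂(0.04) = 0.1858
−0.23·log₂(0.23) = 0.4877
−0.04·log₂(0.04) = 0.1858
−0.27·log₂(0.27) = 0.5100
−0.07·log₂(0.07) = 0.2686
Sum ≈ 2.5077 → 2.5077 bits.

2.5077 bits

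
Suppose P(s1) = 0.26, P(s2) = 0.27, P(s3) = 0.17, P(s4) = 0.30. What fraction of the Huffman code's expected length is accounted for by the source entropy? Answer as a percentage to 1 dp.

Entropy H = −Σ p log₂ p ≈ 1.9710 bits.
Huffman merges: 17/100+13/50→43/100; 27/100+3/10→57/100; 43/100+57/100→1. L = 2 ≈ 2.0000.
Efficiency = H/L = 1.9710/2.0000 = 98.5%.

98.5%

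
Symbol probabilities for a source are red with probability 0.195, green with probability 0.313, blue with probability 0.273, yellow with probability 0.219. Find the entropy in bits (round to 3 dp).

H = −Σ pᵢ log₂ pᵢ.
−0.195·log₂(0.195) = 0.4599
−0.313·log₂(0.313) = 0.5245
−0.273·log₂(0.273) = 0.5113
−0.219·log₂(0.219) = 0.4798
Sum ≈ 1.9756 → 1.976 bits.

1.976 bits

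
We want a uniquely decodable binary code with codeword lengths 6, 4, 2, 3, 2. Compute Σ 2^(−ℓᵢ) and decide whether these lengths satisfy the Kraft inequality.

With common denominator 2^6 = 64: Σ 2^(−ℓᵢ) = 1/64 + 4/64 + 16/64 + 8/64 + 16/64 = 45/64 = 0.703125.
Kraft's inequality requires Σ ≤ 1; here Σ = 0.703125 ≤ 1, so such a prefix code exists.

0.703125; yes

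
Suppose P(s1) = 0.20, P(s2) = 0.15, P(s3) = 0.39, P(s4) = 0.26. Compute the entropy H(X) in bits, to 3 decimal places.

H = −Σ pᵢ log₂ pᵢ.
−0.20·log₂(0.20) = 0.4644
−0.15·log₂(0.15) = 0.4105
−0.39·log₂(0.39) = 0.5298
−0.26·log₂(0.26) = 0.5053
Sum ≈ 1.9100 → 1.910 bits.

1.910 bits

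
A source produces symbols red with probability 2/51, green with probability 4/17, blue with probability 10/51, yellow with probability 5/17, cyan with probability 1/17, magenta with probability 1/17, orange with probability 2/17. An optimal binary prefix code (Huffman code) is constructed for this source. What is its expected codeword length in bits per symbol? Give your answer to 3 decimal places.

Repeatedly combine the two least-probable nodes; the expected code length is the sum of the merged weights.
merge 2/51 + 1/17 → 5/51
merge 1/17 + 5/51 → 8/51
merge 2/17 + 8/51 → 14/51
merge 10/51 + 4/17 → 22/51
merge 14/51 + 5/17 → 29/51
merge 22/51 + 29/51 → 1
L = 5/51 + 8/51 + 14/51 + 22/51 + 29/51 + 1 = 43/17 ≈ 2.529 bits/symbol.

2.529 bits/symbol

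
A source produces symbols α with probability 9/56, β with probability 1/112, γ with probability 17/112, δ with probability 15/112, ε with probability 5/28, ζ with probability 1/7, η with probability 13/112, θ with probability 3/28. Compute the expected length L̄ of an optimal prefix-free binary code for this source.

2.9375 bits/symbol

Repeatedly combine the two least-probable nodes; the expected code length is the sum of the merged weights.
merge 1/112 + 3/28 → 13/112
merge 13/112 + 13/112 → 13/56
merge 15/112 + 1/7 → 31/112
merge 17/112 + 9/56 → 5/16
merge 5/28 + 13/56 → 23/56
merge 31/112 + 5/16 → 33/56
merge 23/56 + 33/56 → 1
L = 13/112 + 13/56 + 31/112 + 5/16 + 23/56 + 33/56 + 1 = 47/16 = 2.9375 bits/symbol.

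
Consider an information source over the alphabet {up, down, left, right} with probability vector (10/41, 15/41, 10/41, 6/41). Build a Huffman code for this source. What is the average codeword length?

Repeatedly combine the two least-probable nodes; the expected code length is the sum of the merged weights.
merge 6/41 + 10/41 → 16/41
merge 10/41 + 15/41 → 25/41
merge 16/41 + 25/41 → 1
L = 16/41 + 25/41 + 1 = 2 bits/symbol.

2 bits/symbol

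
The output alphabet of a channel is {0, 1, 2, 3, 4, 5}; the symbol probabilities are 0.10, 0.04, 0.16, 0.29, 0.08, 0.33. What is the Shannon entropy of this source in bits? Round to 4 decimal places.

2.2782 bits

H = −Σ pᵢ log₂ pᵢ.
−0.10·log₂(0.10) = 0.3322
−0.04·log₂(0.04) = 0.1858
−0.16·log₂(0.16) = 0.4230
−0.29·log₂(0.29) = 0.5179
−0.08·log₂(0.08) = 0.2915
−0.33·log₂(0.33) = 0.5278
Sum ≈ 2.2782 → 2.2782 bits.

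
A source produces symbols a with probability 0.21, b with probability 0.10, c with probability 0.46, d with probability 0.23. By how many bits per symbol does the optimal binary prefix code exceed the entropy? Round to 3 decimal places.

0.042 bits

Entropy H = −Σ p log₂ p ≈ 1.8080 bits.
Huffman merges: 1/10+21/100→31/100; 23/100+31/100→27/50; 23/50+27/50→1. L = 37/20 ≈ 1.8500.
L − H = 1.8500 − 1.8080 = 0.042 bits.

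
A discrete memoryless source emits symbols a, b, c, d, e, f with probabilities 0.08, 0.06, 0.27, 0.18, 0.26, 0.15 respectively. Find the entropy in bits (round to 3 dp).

2.406 bits

H = −Σ pᵢ log₂ pᵢ.
−0.08·log₂(0.08) = 0.2915
−0.06·log₂(0.06) = 0.2435
−0.27·log₂(0.27) = 0.5100
−0.18·log₂(0.18) = 0.4453
−0.26·log₂(0.26) = 0.5053
−0.15·log₂(0.15) = 0.4105
Sum ≈ 2.4062 → 2.406 bits.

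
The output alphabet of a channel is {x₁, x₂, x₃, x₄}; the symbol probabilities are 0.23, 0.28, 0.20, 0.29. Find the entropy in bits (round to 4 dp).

H = −Σ pᵢ log₂ pᵢ.
−0.23·log₂(0.23) = 0.4877
−0.28·log₂(0.28) = 0.5142
−0.20·log₂(0.20) = 0.4644
−0.29·log₂(0.29) = 0.5179
Sum ≈ 1.9842 → 1.9842 bits.

1.9842 bits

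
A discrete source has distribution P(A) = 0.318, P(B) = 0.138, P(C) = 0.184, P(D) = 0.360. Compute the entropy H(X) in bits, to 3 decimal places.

1.900 bits

H = −Σ pᵢ log₂ pᵢ.
−0.318·log₂(0.318) = 0.5256
−0.138·log₂(0.138) = 0.3943
−0.184·log₂(0.184) = 0.4494
−0.360·log₂(0.360) = 0.5306
Sum ≈ 1.8999 → 1.900 bits.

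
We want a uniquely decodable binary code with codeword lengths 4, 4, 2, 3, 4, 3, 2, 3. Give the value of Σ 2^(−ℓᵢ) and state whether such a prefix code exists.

1.0625; no

With common denominator 2^4 = 16: Σ 2^(−ℓᵢ) = 1/16 + 1/16 + 4/16 + 2/16 + 1/16 + 2/16 + 4/16 + 2/16 = 17/16 = 1.0625.
Kraft's inequality requires Σ ≤ 1; here Σ = 1.0625 > 1, so no such prefix code exists.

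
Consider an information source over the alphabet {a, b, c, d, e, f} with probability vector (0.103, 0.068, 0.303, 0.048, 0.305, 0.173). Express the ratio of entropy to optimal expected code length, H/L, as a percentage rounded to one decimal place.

Entropy H = −Σ p log₂ p ≈ 2.2941 bits.
Huffman merges: 6/125+17/250→29/250; 103/1000+29/250→219/1000; 173/1000+219/1000→49/125; 303/1000+61/200→76/125; 49/125+76/125→1. L = 467/200 ≈ 2.3350.
Efficiency = H/L = 2.2941/2.3350 = 98.2%.

98.2%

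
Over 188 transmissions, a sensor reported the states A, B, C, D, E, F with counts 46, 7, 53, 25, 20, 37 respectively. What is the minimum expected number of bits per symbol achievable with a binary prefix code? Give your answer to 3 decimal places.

Probabilities are the counts divided by 188.
Repeatedly combine the two least-probable nodes; the expected code length is the sum of the merged weights.
merge 7/188 + 5/47 → 27/188
merge 25/188 + 27/188 → 13/47
merge 37/188 + 23/94 → 83/188
merge 13/47 + 53/188 → 105/188
merge 83/188 + 105/188 → 1
L = 27/188 + 13/47 + 83/188 + 105/188 + 1 = 455/188 ≈ 2.420 bits/symbol.

2.420 bits/symbol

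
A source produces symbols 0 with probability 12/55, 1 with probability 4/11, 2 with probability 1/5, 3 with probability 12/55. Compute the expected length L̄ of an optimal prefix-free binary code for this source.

2 bits/symbol

Repeatedly combine the two least-probable nodes; the expected code length is the sum of the merged weights.
merge 1/5 + 12/55 → 23/55
merge 12/55 + 4/11 → 32/55
merge 23/55 + 32/55 → 1
L = 23/55 + 32/55 + 1 = 2 bits/symbol.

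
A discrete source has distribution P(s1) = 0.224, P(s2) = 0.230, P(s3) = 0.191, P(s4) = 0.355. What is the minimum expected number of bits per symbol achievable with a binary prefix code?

2 bits/symbol

Repeatedly combine the two least-probable nodes; the expected code length is the sum of the merged weights.
merge 191/1000 + 28/125 → 83/200
merge 23/100 + 71/200 → 117/200
merge 83/200 + 117/200 → 1
L = 83/200 + 117/200 + 1 = 2 bits/symbol.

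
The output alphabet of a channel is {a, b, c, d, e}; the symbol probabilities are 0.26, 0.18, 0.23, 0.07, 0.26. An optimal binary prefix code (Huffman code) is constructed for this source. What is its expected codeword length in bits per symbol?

2.25 bits/symbol

Repeatedly combine the two least-probable nodes; the expected code length is the sum of the merged weights.
merge 7/100 + 9/50 → 1/4
merge 23/100 + 1/4 → 12/25
merge 13/50 + 13/50 → 13/25
merge 12/25 + 13/25 → 1
L = 1/4 + 12/25 + 13/25 + 1 = 9/4 = 2.25 bits/symbol.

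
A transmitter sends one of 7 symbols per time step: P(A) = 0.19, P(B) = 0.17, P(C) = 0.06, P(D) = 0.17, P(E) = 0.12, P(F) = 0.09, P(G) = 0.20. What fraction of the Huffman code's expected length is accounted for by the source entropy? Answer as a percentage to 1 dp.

98.3%

Entropy H = −Σ p log₂ p ≈ 2.7120 bits.
Huffman merges: 3/50+9/100→3/20; 3/25+3/20→27/100; 17/100+17/100→17/50; 19/100+1/5→39/100; 27/100+17/50→61/100; 39/100+61/100→1. L = 69/25 ≈ 2.7600.
Efficiency = H/L = 2.7120/2.7600 = 98.3%.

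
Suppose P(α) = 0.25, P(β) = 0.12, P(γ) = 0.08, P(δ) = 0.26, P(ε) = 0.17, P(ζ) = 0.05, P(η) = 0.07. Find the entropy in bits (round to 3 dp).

H = −Σ pᵢ log₂ pᵢ.
−0.25·log₂(0.25) = 0.5000
−0.12·log₂(0.12) = 0.3671
−0.08·log₂(0.08) = 0.2915
−0.26·log₂(0.26) = 0.5053
−0.17·log₂(0.17) = 0.4346
−0.05·log₂(0.05) = 0.2161
−0.07·log₂(0.07) = 0.2686
Sum ≈ 2.5831 → 2.583 bits.

2.583 bits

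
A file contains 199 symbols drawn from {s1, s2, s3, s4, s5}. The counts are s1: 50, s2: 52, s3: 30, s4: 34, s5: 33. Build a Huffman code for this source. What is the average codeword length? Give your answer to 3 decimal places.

Probabilities are the counts divided by 199.
Repeatedly combine the two least-probable nodes; the expected code length is the sum of the merged weights.
merge 30/199 + 33/199 → 63/199
merge 34/199 + 50/199 → 84/199
merge 52/199 + 63/199 → 115/199
merge 84/199 + 115/199 → 1
L = 63/199 + 84/199 + 115/199 + 1 = 461/199 ≈ 2.317 bits/symbol.

2.317 bits/symbol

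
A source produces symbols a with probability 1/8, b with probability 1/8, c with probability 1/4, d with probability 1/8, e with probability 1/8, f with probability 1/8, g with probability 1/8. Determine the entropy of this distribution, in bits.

Each probability is a power of 1/2, so log₂(1/p) is an integer.
H = Σ p·log₂(1/p) = 1/8·3 + 1/8·3 + 1/4·2 + 1/8·3 + 1/8·3 + 1/8·3 + 1/8·3 = 2.75 bits.

2.75 bits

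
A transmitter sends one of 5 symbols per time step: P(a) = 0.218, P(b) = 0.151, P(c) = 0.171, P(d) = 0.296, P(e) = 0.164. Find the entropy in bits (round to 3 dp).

2.274 bits

H = −Σ pᵢ log₂ pᵢ.
−0.218·log₂(0.218) = 0.4791
−0.151·log₂(0.151) = 0.4118
−0.171·log₂(0.171) = 0.4357
−0.296·log₂(0.296) = 0.5199
−0.164·log₂(0.164) = 0.4278
Sum ≈ 2.2742 → 2.274 bits.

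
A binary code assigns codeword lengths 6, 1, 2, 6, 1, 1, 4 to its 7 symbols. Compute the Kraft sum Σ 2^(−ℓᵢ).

With common denominator 2^6 = 64: Σ 2^(−ℓᵢ) = 1/64 + 32/64 + 16/64 + 1/64 + 32/64 + 32/64 + 4/64 = 118/64 = 1.84375.

1.84375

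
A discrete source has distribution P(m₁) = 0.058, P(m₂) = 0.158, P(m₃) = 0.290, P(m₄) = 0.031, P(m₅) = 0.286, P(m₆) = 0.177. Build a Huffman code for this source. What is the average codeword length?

Repeatedly combine the two least-probable nodes; the expected code length is the sum of the merged weights.
merge 31/1000 + 29/500 → 89/1000
merge 89/1000 + 79/500 → 247/1000
merge 177/1000 + 247/1000 → 53/125
merge 143/500 + 29/100 → 72/125
merge 53/125 + 72/125 → 1
L = 89/1000 + 247/1000 + 53/125 + 72/125 + 1 = 292/125 = 2.336 bits/symbol.

2.336 bits/symbol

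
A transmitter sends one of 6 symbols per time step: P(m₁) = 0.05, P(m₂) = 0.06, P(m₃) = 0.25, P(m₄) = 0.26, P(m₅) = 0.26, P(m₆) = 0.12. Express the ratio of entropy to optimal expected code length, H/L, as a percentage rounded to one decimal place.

99.9%

Entropy H = −Σ p log₂ p ≈ 2.3373 bits.
Huffman merges: 1/20+3/50→11/100; 11/100+3/25→23/100; 23/100+1/4→12/25; 13/50+13/50→13/25; 12/25+13/25→1. L = 117/50 ≈ 2.3400.
Efficiency = H/L = 2.3373/2.3400 = 99.9%.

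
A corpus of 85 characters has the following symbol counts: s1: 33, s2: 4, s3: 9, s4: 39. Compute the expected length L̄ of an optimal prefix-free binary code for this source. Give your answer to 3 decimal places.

Probabilities are the counts divided by 85.
Repeatedly combine the two least-probable nodes; the expected code length is the sum of the merged weights.
merge 4/85 + 9/85 → 13/85
merge 13/85 + 33/85 → 46/85
merge 39/85 + 46/85 → 1
L = 13/85 + 46/85 + 1 = 144/85 ≈ 1.694 bits/symbol.

1.694 bits/symbol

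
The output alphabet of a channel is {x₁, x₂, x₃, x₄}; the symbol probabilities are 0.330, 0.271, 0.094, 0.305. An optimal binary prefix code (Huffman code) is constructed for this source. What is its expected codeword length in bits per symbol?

Repeatedly combine the two least-probable nodes; the expected code length is the sum of the merged weights.
merge 47/500 + 271/1000 → 73/200
merge 61/200 + 33/100 → 127/200
merge 73/200 + 127/200 → 1
L = 73/200 + 127/200 + 1 = 2 bits/symbol.

2 bits/symbol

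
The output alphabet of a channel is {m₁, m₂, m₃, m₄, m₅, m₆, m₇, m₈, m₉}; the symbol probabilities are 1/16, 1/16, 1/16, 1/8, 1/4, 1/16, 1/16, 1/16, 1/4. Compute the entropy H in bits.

Each probability is a power of 1/2, so log₂(1/p) is an integer.
H = Σ p·log₂(1/p) = 1/16·4 + 1/16·4 + 1/16·4 + 1/8·3 + 1/4·2 + 1/16·4 + 1/16·4 + 1/16·4 + 1/4·2 = 2.875 bits.

2.875 bits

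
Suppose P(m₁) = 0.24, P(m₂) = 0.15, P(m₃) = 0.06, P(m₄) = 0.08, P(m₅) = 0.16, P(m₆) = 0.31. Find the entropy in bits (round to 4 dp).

2.3865 bits

H = −Σ pᵢ log₂ pᵢ.
−0.24·log₂(0.24) = 0.4941
−0.15·log₂(0.15) = 0.4105
−0.06·log₂(0.06) = 0.2435
−0.08·log₂(0.08) = 0.2915
−0.16·log₂(0.16) = 0.4230
−0.31·log₂(0.31) = 0.5238
Sum ≈ 2.3865 → 2.3865 bits.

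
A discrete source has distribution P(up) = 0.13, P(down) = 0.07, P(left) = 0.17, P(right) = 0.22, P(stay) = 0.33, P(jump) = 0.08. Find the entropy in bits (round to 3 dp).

2.386 bits

H = −Σ pᵢ log₂ pᵢ.
−0.13·log₂(0.13) = 0.3826
−0.07·log₂(0.07) = 0.2686
−0.17·log₂(0.17) = 0.4346
−0.22·log₂(0.22) = 0.4806
−0.33·log₂(0.33) = 0.5278
−0.08·log₂(0.08) = 0.2915
Sum ≈ 2.3857 → 2.386 bits.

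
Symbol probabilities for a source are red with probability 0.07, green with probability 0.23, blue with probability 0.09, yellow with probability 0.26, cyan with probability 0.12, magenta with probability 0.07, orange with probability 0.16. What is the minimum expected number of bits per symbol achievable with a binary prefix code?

2.65 bits/symbol

Repeatedly combine the two least-probable nodes; the expected code length is the sum of the merged weights.
merge 7/100 + 7/100 → 7/50
merge 9/100 + 3/25 → 21/100
merge 7/50 + 4/25 → 3/10
merge 21/100 + 23/100 → 11/25
merge 13/50 + 3/10 → 14/25
merge 11/25 + 14/25 → 1
L = 7/50 + 21/100 + 3/10 + 11/25 + 14/25 + 1 = 53/20 = 2.65 bits/symbol.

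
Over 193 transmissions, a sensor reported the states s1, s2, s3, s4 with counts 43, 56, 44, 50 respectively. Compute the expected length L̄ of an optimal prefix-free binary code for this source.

Probabilities are the counts divided by 193.
Repeatedly combine the two least-probable nodes; the expected code length is the sum of the merged weights.
merge 43/193 + 44/193 → 87/193
merge 50/193 + 56/193 → 106/193
merge 87/193 + 106/193 → 1
L = 87/193 + 106/193 + 1 = 2 bits/symbol.

2 bits/symbol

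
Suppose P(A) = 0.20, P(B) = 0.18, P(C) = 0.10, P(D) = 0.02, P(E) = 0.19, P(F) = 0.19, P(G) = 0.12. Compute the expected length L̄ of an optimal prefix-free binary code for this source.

Repeatedly combine the two least-probable nodes; the expected code length is the sum of the merged weights.
merge 1/50 + 1/10 → 3/25
merge 3/25 + 3/25 → 6/25
merge 9/50 + 19/100 → 37/100
merge 19/100 + 1/5 → 39/100
merge 6/25 + 37/100 → 61/100
merge 39/100 + 61/100 → 1
L = 3/25 + 6/25 + 37/100 + 39/100 + 61/100 + 1 = 273/100 = 2.73 bits/symbol.

2.73 bits/symbol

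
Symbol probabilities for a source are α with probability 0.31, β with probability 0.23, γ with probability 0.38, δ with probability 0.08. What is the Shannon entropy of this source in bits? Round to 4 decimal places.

H = −Σ pᵢ log₂ pᵢ.
−0.31·log₂(0.31) = 0.5238
−0.23·log₂(0.23) = 0.4877
−0.38·log₂(0.38) = 0.5305
−0.08·log₂(0.08) = 0.2915
Sum ≈ 1.8334 → 1.8334 bits.

1.8334 bits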